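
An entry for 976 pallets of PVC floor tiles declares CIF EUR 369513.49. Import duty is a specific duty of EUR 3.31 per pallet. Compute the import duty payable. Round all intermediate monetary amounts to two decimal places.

Import duty: EUR 3230.56

Import duty = 976 × 3.31 = 3230.56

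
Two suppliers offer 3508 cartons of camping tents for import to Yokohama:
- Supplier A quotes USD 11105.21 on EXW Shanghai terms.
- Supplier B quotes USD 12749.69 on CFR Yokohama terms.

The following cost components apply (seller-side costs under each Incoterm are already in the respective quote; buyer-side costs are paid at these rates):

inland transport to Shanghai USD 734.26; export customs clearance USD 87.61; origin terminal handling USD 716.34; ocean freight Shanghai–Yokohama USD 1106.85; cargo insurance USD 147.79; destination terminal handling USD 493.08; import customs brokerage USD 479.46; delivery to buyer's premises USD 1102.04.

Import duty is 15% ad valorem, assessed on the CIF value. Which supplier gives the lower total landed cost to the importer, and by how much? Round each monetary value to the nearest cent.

Supplier A (EXW):
CIF value = EXW price + inland to port + export clearance + origin terminal + freight + insurance = 11105.21 + 734.26 + 87.61 + 716.34 + 1106.85 + 147.79 = 13898.06
Import duty = 13898.06 × 15% = 2084.71
Buyer bears (A): 734.26 + 87.61 + 716.34 + 1106.85 + 147.79 + 493.08 + 479.46 + 1102.04 = 4867.43
Landed cost (A) = invoice 11105.21 + 4867.43 + duty 2084.71 = 18057.35
Supplier B (CFR):
CIF value = CFR price + insurance = 12749.69 + 147.79 = 12897.48
Import duty = 12897.48 × 15% = 1934.62
Buyer bears (B): 147.79 + 493.08 + 479.46 + 1102.04 = 2222.37
Landed cost (B) = invoice 12749.69 + 2222.37 + duty 1934.62 = 16906.68
Difference = |18057.35 − 16906.68| = 1150.67

Supplier B is cheaper by USD 1150.67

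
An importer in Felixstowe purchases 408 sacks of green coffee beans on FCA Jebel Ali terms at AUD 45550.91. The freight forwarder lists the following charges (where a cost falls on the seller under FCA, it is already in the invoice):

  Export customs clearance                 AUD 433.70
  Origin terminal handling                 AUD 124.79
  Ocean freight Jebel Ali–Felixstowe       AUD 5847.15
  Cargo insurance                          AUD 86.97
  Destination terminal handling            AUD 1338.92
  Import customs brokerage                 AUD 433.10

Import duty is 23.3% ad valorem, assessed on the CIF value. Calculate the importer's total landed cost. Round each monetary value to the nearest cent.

FCA: the seller delivers export-cleared goods to the carrier; the buyer bears costs from that point.
Already in the invoice (seller's account under FCA): export clearance — exclude.
CIF value = FCA price + origin terminal + freight + insurance = 45550.91 + 124.79 + 5847.15 + 86.97 = 51609.82
Import duty = 51609.82 × 23.3% = 12025.09
Buyer bears: origin terminal 124.79 + freight 5847.15 + insurance 86.97 + destination terminal 1338.92 + brokerage 433.10 + duty 12025.09 = 19856.02
Landed cost = invoice 45550.91 + 19856.02 = 65406.93

Total landed cost: AUD 65406.93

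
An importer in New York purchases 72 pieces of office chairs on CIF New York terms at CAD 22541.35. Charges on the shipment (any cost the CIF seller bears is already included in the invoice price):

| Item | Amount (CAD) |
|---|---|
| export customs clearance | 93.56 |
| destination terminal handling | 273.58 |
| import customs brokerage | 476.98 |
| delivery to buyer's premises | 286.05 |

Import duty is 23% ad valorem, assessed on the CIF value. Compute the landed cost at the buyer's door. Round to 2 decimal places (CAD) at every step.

CIF: the seller pays costs through ocean freight and marine insurance to the destination port.
Already in the invoice (seller's account under CIF): export clearance — exclude.
The CIF price already equals the CIF value: 22541.35
Import duty = 22541.35 × 23% = 5184.51
Buyer bears: destination terminal 273.58 + brokerage 476.98 + delivery 286.05 + duty 5184.51 = 6221.12
Landed cost = invoice 22541.35 + 6221.12 = 28762.47

Total landed cost: CAD 28762.47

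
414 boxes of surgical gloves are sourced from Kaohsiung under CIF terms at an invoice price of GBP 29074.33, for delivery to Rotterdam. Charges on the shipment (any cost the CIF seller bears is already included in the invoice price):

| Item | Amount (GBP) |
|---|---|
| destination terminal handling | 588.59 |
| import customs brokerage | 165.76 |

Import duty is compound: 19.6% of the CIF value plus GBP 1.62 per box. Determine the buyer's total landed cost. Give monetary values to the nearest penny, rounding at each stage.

CIF: the seller pays costs through ocean freight and marine insurance to the destination port.
The CIF price already equals the CIF value: 29074.33
Ad valorem component: 29074.33 × 19.6% = 5698.57
Specific component: 414 × 1.62 = 670.68
Import duty = 5698.57 + 670.68 = 6369.25
Buyer bears: destination terminal 588.59 + brokerage 165.76 + duty 6369.25 = 7123.60
Landed cost = invoice 29074.33 + 7123.60 = 36197.93

Total landed cost: GBP 36197.93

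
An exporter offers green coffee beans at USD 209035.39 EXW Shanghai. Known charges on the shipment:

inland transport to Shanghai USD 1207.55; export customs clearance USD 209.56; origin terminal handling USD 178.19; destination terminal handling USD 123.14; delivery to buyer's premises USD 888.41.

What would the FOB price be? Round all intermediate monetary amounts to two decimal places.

FOB price: USD 210630.69

Not relevant to the conversion: destination terminal, delivery — on the buyer under both terms; not part of either seller's price.
From EXW to FOB, the seller additionally bears: inland to port, export clearance, origin terminal.
FOB price = 209035.39 + 1207.55 + 209.56 + 178.19 = 210630.69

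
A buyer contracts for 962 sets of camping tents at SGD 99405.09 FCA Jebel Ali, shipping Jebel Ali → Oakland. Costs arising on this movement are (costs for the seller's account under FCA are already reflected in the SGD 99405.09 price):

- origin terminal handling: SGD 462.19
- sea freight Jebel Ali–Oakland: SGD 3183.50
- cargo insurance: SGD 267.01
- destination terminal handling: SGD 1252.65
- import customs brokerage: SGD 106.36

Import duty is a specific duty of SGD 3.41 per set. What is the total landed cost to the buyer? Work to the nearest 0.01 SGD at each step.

Total landed cost: SGD 107957.22

FCA: the seller delivers export-cleared goods to the carrier; the buyer bears costs from that point.
CIF value = FCA price + origin terminal + freight + insurance = 99405.09 + 462.19 + 3183.50 + 267.01 = 103317.79
Import duty = 962 × 3.41 = 3280.42
Buyer bears: origin terminal 462.19 + freight 3183.50 + insurance 267.01 + destination terminal 1252.65 + brokerage 106.36 + duty 3280.42 = 8552.13
Landed cost = invoice 99405.09 + 8552.13 = 107957.22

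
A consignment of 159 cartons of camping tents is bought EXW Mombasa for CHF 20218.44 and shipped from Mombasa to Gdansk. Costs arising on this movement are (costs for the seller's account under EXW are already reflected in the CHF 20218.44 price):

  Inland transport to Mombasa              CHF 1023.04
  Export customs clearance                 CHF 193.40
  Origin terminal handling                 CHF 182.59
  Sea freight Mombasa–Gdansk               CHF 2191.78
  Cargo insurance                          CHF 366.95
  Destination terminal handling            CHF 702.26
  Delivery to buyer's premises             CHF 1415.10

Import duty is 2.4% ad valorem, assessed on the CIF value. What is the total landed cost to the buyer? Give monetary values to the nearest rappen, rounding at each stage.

Total landed cost: CHF 26873.79

EXW: the seller makes goods available at their premises; the buyer bears all onward costs.
CIF value = EXW price + inland to port + export clearance + origin terminal + freight + insurance = 20218.44 + 1023.04 + 193.40 + 182.59 + 2191.78 + 366.95 = 24176.20
Import duty = 24176.20 × 2.4% = 580.23
Buyer bears: inland to port 1023.04 + export clearance 193.40 + origin terminal 182.59 + freight 2191.78 + insurance 366.95 + destination terminal 702.26 + delivery 1415.10 + duty 580.23 = 6655.35
Landed cost = invoice 20218.44 + 6655.35 = 26873.79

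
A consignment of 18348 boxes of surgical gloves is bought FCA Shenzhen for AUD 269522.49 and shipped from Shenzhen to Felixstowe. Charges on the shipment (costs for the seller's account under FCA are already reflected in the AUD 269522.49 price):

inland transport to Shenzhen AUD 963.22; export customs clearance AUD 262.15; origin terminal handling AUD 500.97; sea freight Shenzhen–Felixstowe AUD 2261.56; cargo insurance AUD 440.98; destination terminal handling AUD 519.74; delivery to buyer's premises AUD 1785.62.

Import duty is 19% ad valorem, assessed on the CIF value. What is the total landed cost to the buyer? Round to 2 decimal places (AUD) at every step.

Total landed cost: AUD 326849.30

FCA: the seller delivers export-cleared goods to the carrier; the buyer bears costs from that point.
Already in the invoice (seller's account under FCA): inland to port, export clearance — exclude.
CIF value = FCA price + origin terminal + freight + insurance = 269522.49 + 500.97 + 2261.56 + 440.98 = 272726.00
Import duty = 272726.00 × 19% = 51817.94
Buyer bears: origin terminal 500.97 + freight 2261.56 + insurance 440.98 + destination terminal 519.74 + delivery 1785.62 + duty 51817.94 = 57326.81
Landed cost = invoice 269522.49 + 57326.81 = 326849.30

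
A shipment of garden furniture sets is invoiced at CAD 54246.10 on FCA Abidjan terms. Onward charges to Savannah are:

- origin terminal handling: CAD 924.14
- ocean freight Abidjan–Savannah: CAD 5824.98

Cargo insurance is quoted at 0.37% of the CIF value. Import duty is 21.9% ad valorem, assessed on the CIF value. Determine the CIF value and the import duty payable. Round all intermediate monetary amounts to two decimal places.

CIF value: CAD 61221.74; import duty: CAD 13407.56

Let C be the CIF value. C = FCA price + pre-shipment costs + freight + 0.37% × C
C − 0.37% × C = 54246.10 + 924.14 + 5824.98
0.9963 × C = 60995.22
C = 60995.22 / 0.9963 = 61221.74
Insurance premium = 0.37% × 61221.74 = 226.52
Import duty = 61221.74 × 21.9% = 13407.56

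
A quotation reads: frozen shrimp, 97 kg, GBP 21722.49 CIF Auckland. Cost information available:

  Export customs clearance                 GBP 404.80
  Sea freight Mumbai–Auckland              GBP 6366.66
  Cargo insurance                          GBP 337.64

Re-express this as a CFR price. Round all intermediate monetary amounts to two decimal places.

CFR price: GBP 21384.85

Not relevant to the conversion: freight, export clearance — on the seller under both CIF and CFR; already in the CIF price and stays in the CFR price.
From CIF to CFR, the seller no longer bears: insurance.
CFR price = 21722.49 − 337.64 = 21384.85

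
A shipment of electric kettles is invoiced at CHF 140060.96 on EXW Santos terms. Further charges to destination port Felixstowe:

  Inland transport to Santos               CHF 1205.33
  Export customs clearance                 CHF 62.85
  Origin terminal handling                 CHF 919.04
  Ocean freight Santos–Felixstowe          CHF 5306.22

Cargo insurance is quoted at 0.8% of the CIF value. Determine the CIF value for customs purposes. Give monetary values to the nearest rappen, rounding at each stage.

Let C be the CIF value. C = EXW price + pre-shipment costs + freight + 0.8% × C
C − 0.8% × C = 140060.96 + 1205.33 + 62.85 + 919.04 + 5306.22
0.992 × C = 147554.40
C = 147554.40 / 0.992 = 148744.35
Insurance premium = 0.8% × 148744.35 = 1189.95

CIF value: CHF 148744.35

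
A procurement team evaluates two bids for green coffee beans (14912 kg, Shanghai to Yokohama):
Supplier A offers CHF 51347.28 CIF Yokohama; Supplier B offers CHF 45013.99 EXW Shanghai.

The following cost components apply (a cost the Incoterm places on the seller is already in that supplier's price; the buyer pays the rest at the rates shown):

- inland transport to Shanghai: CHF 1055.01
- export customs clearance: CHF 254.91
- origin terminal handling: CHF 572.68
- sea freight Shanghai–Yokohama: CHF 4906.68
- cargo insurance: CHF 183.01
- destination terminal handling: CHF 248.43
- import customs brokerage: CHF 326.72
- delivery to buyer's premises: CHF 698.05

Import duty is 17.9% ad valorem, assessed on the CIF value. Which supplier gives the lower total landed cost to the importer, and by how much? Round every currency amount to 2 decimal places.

Supplier A is cheaper by CHF 753.38

Supplier A (CIF):
The CIF price already equals the CIF value: 51347.28
Import duty = 51347.28 × 17.9% = 9191.16
Buyer bears (A): 248.43 + 326.72 + 698.05 = 1273.20
Landed cost (A) = invoice 51347.28 + 1273.20 + duty 9191.16 = 61811.64
Supplier B (EXW):
CIF value = EXW price + inland to port + export clearance + origin terminal + freight + insurance = 45013.99 + 1055.01 + 254.91 + 572.68 + 4906.68 + 183.01 = 51986.28
Import duty = 51986.28 × 17.9% = 9305.54
Buyer bears (B): 1055.01 + 254.91 + 572.68 + 4906.68 + 183.01 + 248.43 + 326.72 + 698.05 = 8245.49
Landed cost (B) = invoice 45013.99 + 8245.49 + duty 9305.54 = 62565.02
Difference = |61811.64 − 62565.02| = 753.38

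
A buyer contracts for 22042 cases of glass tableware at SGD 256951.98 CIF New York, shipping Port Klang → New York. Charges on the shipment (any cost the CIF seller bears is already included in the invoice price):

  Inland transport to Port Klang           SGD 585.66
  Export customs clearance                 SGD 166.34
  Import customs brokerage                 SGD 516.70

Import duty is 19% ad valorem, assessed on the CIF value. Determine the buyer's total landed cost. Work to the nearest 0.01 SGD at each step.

Total landed cost: SGD 306289.56

CIF: the seller pays costs through ocean freight and marine insurance to the destination port.
Already in the invoice (seller's account under CIF): inland to port, export clearance — exclude.
The CIF price already equals the CIF value: 256951.98
Import duty = 256951.98 × 19% = 48820.88
Buyer bears: brokerage 516.70 + duty 48820.88 = 49337.58
Landed cost = invoice 256951.98 + 49337.58 = 306289.56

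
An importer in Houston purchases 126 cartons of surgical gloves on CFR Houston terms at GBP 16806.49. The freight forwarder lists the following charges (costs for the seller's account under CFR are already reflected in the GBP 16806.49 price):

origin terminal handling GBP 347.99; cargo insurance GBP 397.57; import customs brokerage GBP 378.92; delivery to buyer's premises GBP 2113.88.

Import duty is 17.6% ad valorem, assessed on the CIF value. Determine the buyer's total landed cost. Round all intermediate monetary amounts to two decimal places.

CFR: the seller pays costs through ocean freight to the destination port, but not insurance.
Already in the invoice (seller's account under CFR): origin terminal — exclude.
CIF value = CFR price + insurance = 16806.49 + 397.57 = 17204.06
Import duty = 17204.06 × 17.6% = 3027.91
Buyer bears: insurance 397.57 + brokerage 378.92 + delivery 2113.88 + duty 3027.91 = 5918.28
Landed cost = invoice 16806.49 + 5918.28 = 22724.77

Total landed cost: GBP 22724.77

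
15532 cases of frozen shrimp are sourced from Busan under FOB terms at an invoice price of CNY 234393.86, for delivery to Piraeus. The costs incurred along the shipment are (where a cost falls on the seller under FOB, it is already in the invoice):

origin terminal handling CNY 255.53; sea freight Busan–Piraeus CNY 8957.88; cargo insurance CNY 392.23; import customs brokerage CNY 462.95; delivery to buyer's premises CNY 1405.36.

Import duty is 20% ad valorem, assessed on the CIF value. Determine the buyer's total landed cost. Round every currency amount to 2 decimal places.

FOB: the seller bears costs until goods are on board at the origin port; the buyer bears freight, insurance and all costs thereafter.
Already in the invoice (seller's account under FOB): origin terminal — exclude.
CIF value = FOB price + freight + insurance = 234393.86 + 8957.88 + 392.23 = 243743.97
Import duty = 243743.97 × 20% = 48748.79
Buyer bears: freight 8957.88 + insurance 392.23 + brokerage 462.95 + delivery 1405.36 + duty 48748.79 = 59967.21
Landed cost = invoice 234393.86 + 59967.21 = 294361.07

Total landed cost: CNY 294361.07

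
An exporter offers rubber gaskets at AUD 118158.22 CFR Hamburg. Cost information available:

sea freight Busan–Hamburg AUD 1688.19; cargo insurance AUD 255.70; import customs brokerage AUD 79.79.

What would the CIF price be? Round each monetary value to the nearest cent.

CIF price: AUD 118413.92

Not relevant to the conversion: freight — on the seller under both CFR and CIF; already in the CFR price and stays in the CIF price. brokerage — on the buyer under both terms; not part of either seller's price.
From CFR to CIF, the seller additionally bears: insurance.
CIF price = 118158.22 + 255.70 = 118413.92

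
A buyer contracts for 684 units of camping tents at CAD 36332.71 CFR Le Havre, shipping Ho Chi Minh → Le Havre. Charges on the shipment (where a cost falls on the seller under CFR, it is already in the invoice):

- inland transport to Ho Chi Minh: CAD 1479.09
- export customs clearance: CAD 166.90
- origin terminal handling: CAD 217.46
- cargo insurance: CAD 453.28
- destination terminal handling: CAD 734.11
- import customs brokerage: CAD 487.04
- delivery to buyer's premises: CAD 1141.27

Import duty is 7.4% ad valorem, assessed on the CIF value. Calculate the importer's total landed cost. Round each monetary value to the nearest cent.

Total landed cost: CAD 41870.57

CFR: the seller pays costs through ocean freight to the destination port, but not insurance.
Already in the invoice (seller's account under CFR): inland to port, export clearance, origin terminal — exclude.
CIF value = CFR price + insurance = 36332.71 + 453.28 = 36785.99
Import duty = 36785.99 × 7.4% = 2722.16
Buyer bears: insurance 453.28 + destination terminal 734.11 + brokerage 487.04 + delivery 1141.27 + duty 2722.16 = 5537.86
Landed cost = invoice 36332.71 + 5537.86 = 41870.57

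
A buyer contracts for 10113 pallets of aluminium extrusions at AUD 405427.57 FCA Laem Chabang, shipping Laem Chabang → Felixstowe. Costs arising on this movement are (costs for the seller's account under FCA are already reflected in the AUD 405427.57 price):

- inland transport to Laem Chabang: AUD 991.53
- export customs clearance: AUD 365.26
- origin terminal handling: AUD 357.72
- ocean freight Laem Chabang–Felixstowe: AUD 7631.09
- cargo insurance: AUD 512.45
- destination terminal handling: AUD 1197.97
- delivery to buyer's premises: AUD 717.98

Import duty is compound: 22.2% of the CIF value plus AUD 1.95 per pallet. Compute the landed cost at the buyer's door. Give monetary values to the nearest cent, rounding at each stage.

Total landed cost: AUD 527457.33

FCA: the seller delivers export-cleared goods to the carrier; the buyer bears costs from that point.
Already in the invoice (seller's account under FCA): inland to port, export clearance — exclude.
CIF value = FCA price + origin terminal + freight + insurance = 405427.57 + 357.72 + 7631.09 + 512.45 = 413928.83
Ad valorem component: 413928.83 × 22.2% = 91892.20
Specific component: 10113 × 1.95 = 19720.35
Import duty = 91892.20 + 19720.35 = 111612.55
Buyer bears: origin terminal 357.72 + freight 7631.09 + insurance 512.45 + destination terminal 1197.97 + delivery 717.98 + duty 111612.55 = 122029.76
Landed cost = invoice 405427.57 + 122029.76 = 527457.33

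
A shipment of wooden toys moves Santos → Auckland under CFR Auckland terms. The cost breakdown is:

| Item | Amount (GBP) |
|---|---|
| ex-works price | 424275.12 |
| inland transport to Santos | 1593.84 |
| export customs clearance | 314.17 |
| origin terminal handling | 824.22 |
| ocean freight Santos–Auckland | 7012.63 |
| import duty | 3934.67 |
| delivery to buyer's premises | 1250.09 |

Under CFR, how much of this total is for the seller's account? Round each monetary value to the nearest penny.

CFR: the seller pays costs through ocean freight to the destination port, but not insurance.
Seller's account: goods 424275.12 + inland to port 1593.84 + export clearance 314.17 + origin terminal 824.22 + freight 7012.63 = 434019.98
Buyer's account: duty 3934.67 + delivery 1250.09 = 5184.76

Seller's account: GBP 434019.98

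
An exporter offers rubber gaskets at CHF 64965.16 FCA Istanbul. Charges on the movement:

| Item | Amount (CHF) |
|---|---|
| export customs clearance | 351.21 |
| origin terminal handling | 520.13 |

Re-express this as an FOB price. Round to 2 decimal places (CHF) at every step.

Not relevant to the conversion: export clearance — on the seller under both FCA and FOB; already in the FCA price and stays in the FOB price.
From FCA to FOB, the seller additionally bears: origin terminal.
FOB price = 64965.16 + 520.13 = 65485.29

FOB price: CHF 65485.29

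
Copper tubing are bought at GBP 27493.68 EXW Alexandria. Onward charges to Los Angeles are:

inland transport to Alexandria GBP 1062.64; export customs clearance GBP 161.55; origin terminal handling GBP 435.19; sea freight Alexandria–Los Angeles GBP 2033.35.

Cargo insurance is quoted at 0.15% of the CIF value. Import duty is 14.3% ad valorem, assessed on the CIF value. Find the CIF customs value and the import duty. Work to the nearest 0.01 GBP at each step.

Let C be the CIF value. C = EXW price + pre-shipment costs + freight + 0.15% × C
C − 0.15% × C = 27493.68 + 1062.64 + 161.55 + 435.19 + 2033.35
0.9985 × C = 31186.41
C = 31186.41 / 0.9985 = 31233.26
Insurance premium = 0.15% × 31233.26 = 46.85
Import duty = 31233.26 × 14.3% = 4466.36

CIF value: GBP 31233.26; import duty: GBP 4466.36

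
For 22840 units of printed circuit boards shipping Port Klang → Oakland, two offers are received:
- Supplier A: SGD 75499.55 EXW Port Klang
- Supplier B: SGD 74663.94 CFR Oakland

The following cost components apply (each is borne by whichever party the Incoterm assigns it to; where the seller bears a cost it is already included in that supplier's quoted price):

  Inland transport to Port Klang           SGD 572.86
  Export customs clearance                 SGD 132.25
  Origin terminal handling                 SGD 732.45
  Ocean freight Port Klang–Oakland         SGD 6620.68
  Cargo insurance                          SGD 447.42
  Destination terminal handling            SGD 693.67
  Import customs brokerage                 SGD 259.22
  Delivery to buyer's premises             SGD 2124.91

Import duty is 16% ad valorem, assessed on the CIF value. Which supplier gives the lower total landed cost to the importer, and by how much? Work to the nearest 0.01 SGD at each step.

Supplier A (EXW):
CIF value = EXW price + inland to port + export clearance + origin terminal + freight + insurance = 75499.55 + 572.86 + 132.25 + 732.45 + 6620.68 + 447.42 = 84005.21
Import duty = 84005.21 × 16% = 13440.83
Buyer bears (A): 572.86 + 132.25 + 732.45 + 6620.68 + 447.42 + 693.67 + 259.22 + 2124.91 = 11583.46
Landed cost (A) = invoice 75499.55 + 11583.46 + duty 13440.83 = 100523.84
Supplier B (CFR):
CIF value = CFR price + insurance = 74663.94 + 447.42 = 75111.36
Import duty = 75111.36 × 16% = 12017.82
Buyer bears (B): 447.42 + 693.67 + 259.22 + 2124.91 = 3525.22
Landed cost (B) = invoice 74663.94 + 3525.22 + duty 12017.82 = 90206.98
Difference = |100523.84 − 90206.98| = 10316.86

Supplier B is cheaper by SGD 10316.86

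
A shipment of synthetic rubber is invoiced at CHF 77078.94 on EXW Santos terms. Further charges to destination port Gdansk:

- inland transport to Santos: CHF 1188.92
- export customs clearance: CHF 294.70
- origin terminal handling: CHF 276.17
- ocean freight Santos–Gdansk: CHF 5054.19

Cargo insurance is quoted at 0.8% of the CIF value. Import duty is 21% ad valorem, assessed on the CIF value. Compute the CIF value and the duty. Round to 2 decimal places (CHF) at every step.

CIF value: CHF 84569.48; import duty: CHF 17759.59

Let C be the CIF value. C = EXW price + pre-shipment costs + freight + 0.8% × C
C − 0.8% × C = 77078.94 + 1188.92 + 294.70 + 276.17 + 5054.19
0.992 × C = 83892.92
C = 83892.92 / 0.992 = 84569.48
Insurance premium = 0.8% × 84569.48 = 676.56
Import duty = 84569.48 × 21% = 17759.59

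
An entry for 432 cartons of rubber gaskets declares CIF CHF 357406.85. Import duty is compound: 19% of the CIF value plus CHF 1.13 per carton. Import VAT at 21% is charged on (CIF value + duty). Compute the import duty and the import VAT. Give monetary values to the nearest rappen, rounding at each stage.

Ad valorem component: 357406.85 × 19% = 67907.30
Specific component: 432 × 1.13 = 488.16
Import duty = 67907.30 + 488.16 = 68395.46
VAT base = CIF + duty = 357406.85 + 68395.46 = 425802.31
Import VAT = 425802.31 × 21% = 89418.49

Import duty: CHF 68395.46; import VAT: CHF 89418.49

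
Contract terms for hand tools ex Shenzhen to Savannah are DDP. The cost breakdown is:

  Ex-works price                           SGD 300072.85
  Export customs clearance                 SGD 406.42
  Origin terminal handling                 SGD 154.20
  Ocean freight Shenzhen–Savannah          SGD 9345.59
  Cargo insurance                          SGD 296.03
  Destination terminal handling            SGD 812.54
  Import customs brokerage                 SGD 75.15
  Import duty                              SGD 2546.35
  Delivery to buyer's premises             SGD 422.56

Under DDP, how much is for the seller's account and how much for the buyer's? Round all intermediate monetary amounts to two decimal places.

DDP: the seller bears all costs including import duty.
Seller's account: goods 300072.85 + export clearance 406.42 + origin terminal 154.20 + freight 9345.59 + insurance 296.03 + destination terminal 812.54 + brokerage 75.15 + duty 2546.35 + delivery 422.56 = 314131.69
Buyer's account: 0.00

Seller: SGD 314131.69; buyer: SGD 0.00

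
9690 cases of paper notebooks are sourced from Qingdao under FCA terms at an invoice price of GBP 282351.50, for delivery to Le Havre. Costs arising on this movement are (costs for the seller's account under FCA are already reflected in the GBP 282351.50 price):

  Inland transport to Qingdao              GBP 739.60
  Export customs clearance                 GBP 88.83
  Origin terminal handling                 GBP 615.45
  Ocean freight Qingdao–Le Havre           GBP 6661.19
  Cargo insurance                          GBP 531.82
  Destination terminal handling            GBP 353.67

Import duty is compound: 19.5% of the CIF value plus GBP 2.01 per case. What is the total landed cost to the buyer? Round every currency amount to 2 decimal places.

Total landed cost: GBP 366571.72

FCA: the seller delivers export-cleared goods to the carrier; the buyer bears costs from that point.
Already in the invoice (seller's account under FCA): inland to port, export clearance — exclude.
CIF value = FCA price + origin terminal + freight + insurance = 282351.50 + 615.45 + 6661.19 + 531.82 = 290159.96
Ad valorem component: 290159.96 × 19.5% = 56581.19
Specific component: 9690 × 2.01 = 19476.90
Import duty = 56581.19 + 19476.90 = 76058.09
Buyer bears: origin terminal 615.45 + freight 6661.19 + insurance 531.82 + destination terminal 353.67 + duty 76058.09 = 84220.22
Landed cost = invoice 282351.50 + 84220.22 = 366571.72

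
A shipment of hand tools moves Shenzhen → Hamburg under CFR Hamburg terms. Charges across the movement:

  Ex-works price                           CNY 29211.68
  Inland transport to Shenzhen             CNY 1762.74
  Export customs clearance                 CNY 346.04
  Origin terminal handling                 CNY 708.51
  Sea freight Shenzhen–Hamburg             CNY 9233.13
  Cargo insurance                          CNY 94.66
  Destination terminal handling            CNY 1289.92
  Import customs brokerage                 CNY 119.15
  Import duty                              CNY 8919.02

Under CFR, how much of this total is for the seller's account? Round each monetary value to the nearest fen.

CFR: the seller pays costs through ocean freight to the destination port, but not insurance.
Seller's account: goods 29211.68 + inland to port 1762.74 + export clearance 346.04 + origin terminal 708.51 + freight 9233.13 = 41262.10
Buyer's account: insurance 94.66 + destination terminal 1289.92 + brokerage 119.15 + duty 8919.02 = 10422.75

Seller's account: CNY 41262.10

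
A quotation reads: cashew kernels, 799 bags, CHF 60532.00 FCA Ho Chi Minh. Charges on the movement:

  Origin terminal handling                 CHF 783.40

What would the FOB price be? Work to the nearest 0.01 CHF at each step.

FOB price: CHF 61315.40

From FCA to FOB, the seller additionally bears: origin terminal.
FOB price = 60532.00 + 783.40 = 61315.40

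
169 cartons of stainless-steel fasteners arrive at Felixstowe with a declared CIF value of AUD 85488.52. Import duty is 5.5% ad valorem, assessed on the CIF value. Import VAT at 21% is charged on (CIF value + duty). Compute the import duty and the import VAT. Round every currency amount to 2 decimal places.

Import duty: AUD 4701.87; import VAT: AUD 18939.98

Import duty = 85488.52 × 5.5% = 4701.87
VAT base = CIF + duty = 85488.52 + 4701.87 = 90190.39
Import VAT = 90190.39 × 21% = 18939.98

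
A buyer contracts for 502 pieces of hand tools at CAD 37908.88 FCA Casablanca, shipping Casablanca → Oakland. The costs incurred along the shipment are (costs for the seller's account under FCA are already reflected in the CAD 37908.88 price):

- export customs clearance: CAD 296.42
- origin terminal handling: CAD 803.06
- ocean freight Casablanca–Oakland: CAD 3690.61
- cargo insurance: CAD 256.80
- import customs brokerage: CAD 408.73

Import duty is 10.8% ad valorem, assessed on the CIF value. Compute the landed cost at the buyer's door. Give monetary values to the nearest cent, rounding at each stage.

FCA: the seller delivers export-cleared goods to the carrier; the buyer bears costs from that point.
Already in the invoice (seller's account under FCA): export clearance — exclude.
CIF value = FCA price + origin terminal + freight + insurance = 37908.88 + 803.06 + 3690.61 + 256.80 = 42659.35
Import duty = 42659.35 × 10.8% = 4607.21
Buyer bears: origin terminal 803.06 + freight 3690.61 + insurance 256.80 + brokerage 408.73 + duty 4607.21 = 9766.41
Landed cost = invoice 37908.88 + 9766.41 = 47675.29

Total landed cost: CAD 47675.29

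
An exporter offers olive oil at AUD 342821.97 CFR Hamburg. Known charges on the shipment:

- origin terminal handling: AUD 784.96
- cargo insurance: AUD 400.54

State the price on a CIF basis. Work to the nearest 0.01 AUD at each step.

Not relevant to the conversion: origin terminal — on the seller under both CFR and CIF; already in the CFR price and stays in the CIF price.
From CFR to CIF, the seller additionally bears: insurance.
CIF price = 342821.97 + 400.54 = 343222.51

CIF price: AUD 343222.51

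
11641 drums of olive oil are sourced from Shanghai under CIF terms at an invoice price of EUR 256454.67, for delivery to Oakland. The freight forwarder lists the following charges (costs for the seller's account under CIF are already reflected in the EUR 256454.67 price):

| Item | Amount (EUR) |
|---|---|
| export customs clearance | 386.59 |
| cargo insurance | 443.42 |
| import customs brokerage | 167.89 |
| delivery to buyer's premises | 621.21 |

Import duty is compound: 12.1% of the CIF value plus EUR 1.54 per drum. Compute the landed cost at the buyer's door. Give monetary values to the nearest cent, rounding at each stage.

Total landed cost: EUR 306201.93

CIF: the seller pays costs through ocean freight and marine insurance to the destination port.
Already in the invoice (seller's account under CIF): export clearance, insurance — exclude.
The CIF price already equals the CIF value: 256454.67
Ad valorem component: 256454.67 × 12.1% = 31031.02
Specific component: 11641 × 1.54 = 17927.14
Import duty = 31031.02 + 17927.14 = 48958.16
Buyer bears: brokerage 167.89 + delivery 621.21 + duty 48958.16 = 49747.26
Landed cost = invoice 256454.67 + 49747.26 = 306201.93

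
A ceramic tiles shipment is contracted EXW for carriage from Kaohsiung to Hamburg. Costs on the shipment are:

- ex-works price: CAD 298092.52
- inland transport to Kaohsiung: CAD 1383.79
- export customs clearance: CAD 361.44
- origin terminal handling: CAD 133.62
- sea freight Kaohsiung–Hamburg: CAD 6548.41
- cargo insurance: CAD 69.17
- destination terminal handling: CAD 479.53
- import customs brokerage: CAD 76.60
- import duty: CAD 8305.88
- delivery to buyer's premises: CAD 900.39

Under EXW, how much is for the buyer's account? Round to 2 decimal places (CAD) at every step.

EXW: the seller makes goods available at their premises; the buyer bears all onward costs.
Seller's account: goods 298092.52 = 298092.52
Buyer's account: inland to port 1383.79 + export clearance 361.44 + origin terminal 133.62 + freight 6548.41 + insurance 69.17 + destination terminal 479.53 + brokerage 76.60 + duty 8305.88 + delivery 900.39 = 18258.83

Buyer's account: CAD 18258.83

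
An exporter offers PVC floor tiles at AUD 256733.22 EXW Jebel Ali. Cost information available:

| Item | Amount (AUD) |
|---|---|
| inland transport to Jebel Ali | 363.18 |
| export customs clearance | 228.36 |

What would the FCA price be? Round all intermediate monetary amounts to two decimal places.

FCA price: AUD 257324.76

From EXW to FCA, the seller additionally bears: inland to port, export clearance.
FCA price = 256733.22 + 363.18 + 228.36 = 257324.76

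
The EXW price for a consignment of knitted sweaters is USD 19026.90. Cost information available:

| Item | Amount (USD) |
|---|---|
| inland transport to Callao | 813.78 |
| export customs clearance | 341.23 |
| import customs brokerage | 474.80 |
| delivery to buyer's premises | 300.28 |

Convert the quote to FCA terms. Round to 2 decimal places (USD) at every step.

Not relevant to the conversion: brokerage, delivery — on the buyer under both terms; not part of either seller's price.
From EXW to FCA, the seller additionally bears: inland to port, export clearance.
FCA price = 19026.90 + 813.78 + 341.23 = 20181.91

FCA price: USD 20181.91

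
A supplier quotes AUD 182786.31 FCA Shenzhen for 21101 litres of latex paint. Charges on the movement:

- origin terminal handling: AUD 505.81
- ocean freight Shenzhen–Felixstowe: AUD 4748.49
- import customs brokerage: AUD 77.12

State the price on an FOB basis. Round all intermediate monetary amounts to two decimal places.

Not relevant to the conversion: freight, brokerage — on the buyer under both terms; not part of either seller's price.
From FCA to FOB, the seller additionally bears: origin terminal.
FOB price = 182786.31 + 505.81 = 183292.12

FOB price: AUD 183292.12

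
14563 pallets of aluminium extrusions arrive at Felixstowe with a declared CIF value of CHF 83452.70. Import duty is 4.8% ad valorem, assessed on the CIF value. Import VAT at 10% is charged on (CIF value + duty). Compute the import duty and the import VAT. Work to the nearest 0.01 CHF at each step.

Import duty: CHF 4005.73; import VAT: CHF 8745.84

Import duty = 83452.70 × 4.8% = 4005.73
VAT base = CIF + duty = 83452.70 + 4005.73 = 87458.43
Import VAT = 87458.43 × 10% = 8745.84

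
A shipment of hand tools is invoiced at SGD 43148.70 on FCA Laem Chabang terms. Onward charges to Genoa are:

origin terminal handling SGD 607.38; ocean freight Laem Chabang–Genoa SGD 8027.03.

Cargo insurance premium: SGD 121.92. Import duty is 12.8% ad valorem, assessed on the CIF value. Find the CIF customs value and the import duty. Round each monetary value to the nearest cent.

CIF = FCA price + pre-shipment costs + freight + insurance
CIF = 43148.70 + 607.38 + 8027.03 + 121.92 = 51905.03
Import duty = 51905.03 × 12.8% = 6643.84

CIF value: SGD 51905.03; import duty: SGD 6643.84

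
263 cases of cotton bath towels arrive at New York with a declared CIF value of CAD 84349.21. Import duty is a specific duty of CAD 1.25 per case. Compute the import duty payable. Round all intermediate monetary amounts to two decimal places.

Import duty = 263 × 1.25 = 328.75

Import duty: CAD 328.75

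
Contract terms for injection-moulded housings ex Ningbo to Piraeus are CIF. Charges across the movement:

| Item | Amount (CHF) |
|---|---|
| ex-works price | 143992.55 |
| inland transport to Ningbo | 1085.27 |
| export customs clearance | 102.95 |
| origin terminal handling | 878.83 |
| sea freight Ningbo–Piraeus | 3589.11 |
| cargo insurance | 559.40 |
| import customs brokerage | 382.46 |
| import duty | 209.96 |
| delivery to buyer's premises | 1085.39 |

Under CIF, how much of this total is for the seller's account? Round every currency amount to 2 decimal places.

Seller's account: CHF 150208.11

CIF: the seller pays costs through ocean freight and marine insurance to the destination port.
Seller's account: goods 143992.55 + inland to port 1085.27 + export clearance 102.95 + origin terminal 878.83 + freight 3589.11 + insurance 559.40 = 150208.11
Buyer's account: brokerage 382.46 + duty 209.96 + delivery 1085.39 = 1677.81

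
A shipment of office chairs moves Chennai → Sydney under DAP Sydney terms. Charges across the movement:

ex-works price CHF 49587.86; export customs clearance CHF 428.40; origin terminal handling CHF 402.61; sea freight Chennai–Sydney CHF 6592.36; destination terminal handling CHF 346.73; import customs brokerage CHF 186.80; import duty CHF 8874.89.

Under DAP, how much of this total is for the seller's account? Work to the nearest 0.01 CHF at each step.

DAP: the seller bears all costs to the named destination except import duty and clearance.
Seller's account: goods 49587.86 + export clearance 428.40 + origin terminal 402.61 + freight 6592.36 + destination terminal 346.73 = 57357.96
Buyer's account: brokerage 186.80 + duty 8874.89 = 9061.69

Seller's account: CHF 57357.96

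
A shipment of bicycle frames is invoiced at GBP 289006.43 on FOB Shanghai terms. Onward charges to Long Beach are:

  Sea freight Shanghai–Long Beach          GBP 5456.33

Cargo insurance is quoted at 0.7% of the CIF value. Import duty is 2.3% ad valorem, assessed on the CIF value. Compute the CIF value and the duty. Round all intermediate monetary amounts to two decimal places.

Let C be the CIF value. C = FOB price + freight + 0.7% × C
C − 0.7% × C = 289006.43 + 5456.33
0.993 × C = 294462.76
C = 294462.76 / 0.993 = 296538.53
Insurance premium = 0.7% × 296538.53 = 2075.77
Import duty = 296538.53 × 2.3% = 6820.39

CIF value: GBP 296538.53; import duty: GBP 6820.39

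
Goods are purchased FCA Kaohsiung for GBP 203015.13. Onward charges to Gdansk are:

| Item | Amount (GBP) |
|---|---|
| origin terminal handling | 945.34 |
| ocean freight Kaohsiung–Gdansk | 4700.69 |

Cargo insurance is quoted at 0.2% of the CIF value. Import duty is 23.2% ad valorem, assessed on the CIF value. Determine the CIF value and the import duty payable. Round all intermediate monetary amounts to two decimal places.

CIF value: GBP 209079.32; import duty: GBP 48506.40

Let C be the CIF value. C = FCA price + pre-shipment costs + freight + 0.2% × C
C − 0.2% × C = 203015.13 + 945.34 + 4700.69
0.998 × C = 208661.16
C = 208661.16 / 0.998 = 209079.32
Insurance premium = 0.2% × 209079.32 = 418.16
Import duty = 209079.32 × 23.2% = 48506.40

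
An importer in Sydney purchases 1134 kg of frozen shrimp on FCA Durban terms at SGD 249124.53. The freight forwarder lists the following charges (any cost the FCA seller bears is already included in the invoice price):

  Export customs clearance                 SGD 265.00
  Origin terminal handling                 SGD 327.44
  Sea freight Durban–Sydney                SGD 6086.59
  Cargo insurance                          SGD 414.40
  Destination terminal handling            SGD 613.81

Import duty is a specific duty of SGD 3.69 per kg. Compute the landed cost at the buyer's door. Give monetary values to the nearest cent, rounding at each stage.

Total landed cost: SGD 260751.23

FCA: the seller delivers export-cleared goods to the carrier; the buyer bears costs from that point.
Already in the invoice (seller's account under FCA): export clearance — exclude.
CIF value = FCA price + origin terminal + freight + insurance = 249124.53 + 327.44 + 6086.59 + 414.40 = 255952.96
Import duty = 1134 × 3.69 = 4184.46
Buyer bears: origin terminal 327.44 + freight 6086.59 + insurance 414.40 + destination terminal 613.81 + duty 4184.46 = 11626.70
Landed cost = invoice 249124.53 + 11626.70 = 260751.23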